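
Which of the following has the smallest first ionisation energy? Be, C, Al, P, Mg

IE₁ increases left→right with effective nuclear charge and decreases top→bottom as the valence shell moves farther out.
Neither a single period nor a single group — weigh both effects.
Mg > Al: this pair runs against the simple trend — see the exception note.
Be > Mg: Be sits above Mg in group 2, so the down-group effect alone puts Be higher.
P > Be: the two effects oppose for this pair; the across-period effect wins (1012 vs 900 kJ/mol).
C > P: period and group pull opposite ways; the down-group shift dominates (1086 vs 1012 kJ/mol).
Note the exception: Mg has a higher first ionization energy than Al, contrary to the simple trend — Al's single 3p electron is easier to remove than one from Mg's filled 3s².
Approximate values (kJ/mol): Be 900, C 1086, Mg 738, Al 578, P 1012.
The smallest first ionisation energy among these belongs to Al.

Al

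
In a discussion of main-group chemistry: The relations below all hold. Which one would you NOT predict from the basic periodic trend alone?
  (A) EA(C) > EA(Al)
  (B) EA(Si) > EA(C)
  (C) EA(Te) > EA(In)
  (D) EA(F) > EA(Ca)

(B)

The general trend: electron affinity increases across a period and decreases down a group.
(A) C (period 2, group 14) vs Al (period 3, group 13): the stated order agrees with the simple trend.
(B) Si (period 3, group 14) vs C (period 2, group 14): the stated order contradicts the simple trend.
(C) Te (period 5, group 16) vs In (period 5, group 13): the stated order agrees with the simple trend.
(D) F (period 2, group 17) vs Ca (period 4, group 2): the stated order agrees with the simple trend.
The exception is (B): Si's larger, more diffuse 3p orbitals accept an added electron slightly more readily than C's compact 2p.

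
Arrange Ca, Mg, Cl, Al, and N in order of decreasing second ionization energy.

The second ionization energy removes an electron from the +1 ion. For each element: Ca⁺ still has 1 valence electron; Mg⁺ still has 1 valence electron; Cl⁺ still has 6 valence electrons; Al⁺ still has 2 valence electrons; N⁺ still has 4 valence electrons.
All are still removing valence electrons, so compare the +1 ions as you would atoms: IE_2 generally rises across a period (higher Z_eff) and falls down a group (larger shell), subject to the usual subshell exceptions.
Valence configurations: Ca⁺ [Ar]4s¹, Mg⁺ [Ne]3s¹, Cl⁺ [Ne]3s²3p⁴, Al⁺ [Ne]3s², N⁺ [He]2s²2p².
The numbers (kJ/mol): Ca 1145, Mg 1451, Cl 2298, Al 1817, N 2856.
Overall IE_2 order: Ca < Mg < Al < Cl < N.

N > Cl > Al > Mg > Ca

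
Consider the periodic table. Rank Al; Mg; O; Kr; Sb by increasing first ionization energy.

O is in period 2, group 16; Mg is in period 3, group 2; Al is in period 3, group 13; Kr is in period 4, group 18; Sb is in period 5, group 15.
IE₁ increases left→right with effective nuclear charge and decreases top→bottom as the valence shell moves farther out.
Here both period and group differ, so the two effects have to be weighed against each other.
Mg > Al: this pair runs against the simple trend — see the exception note.
Sb > Mg: period and group pull opposite ways; the across-period shift dominates (831 vs 738 kJ/mol).
O > Sb: both effects reinforce here, so O is clearly the higher of the two.
Kr > O: the two effects oppose for this pair; the across-period effect wins (1351 vs 1314 kJ/mol).
Note the exception: Mg has a higher first ionization energy than Al, contrary to the simple trend — Al's single 3p electron is easier to remove than one from Mg's filled 3s².
For reference (kJ/mol): O 1314, Mg 738, Al 578, Kr 1351, Sb 831.
So from lowest to highest: Al < Mg < Sb < O < Kr.

Al < Mg < Sb < O < Kr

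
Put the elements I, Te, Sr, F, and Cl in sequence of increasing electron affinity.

Sr < Te < I < F < Cl

EA tends to increase across a period and decrease down a group, though the pattern is less regular than for IE or radius.
These span different periods and groups, so the two trends combine.
Te > Sr: both are in period 5; the period trend gives Te the larger value.
I > Te: I lies to the right of Te in period 5, so the across-period effect alone puts I higher.
F > I: they share group 17; the group trend gives F the larger value.
Cl > F: this pair runs against the simple trend — see the exception note.
Note the exception: Cl has a higher electron affinity than F, contrary to the simple trend — F's small 2p subshell makes the incoming electron feel strong e⁻–e⁻ repulsion, so Cl actually releases more energy on gaining an electron.
For reference (kJ/mol): F 328, Cl 349, Sr 5, Te 190, I 295.
So from lowest to highest: Sr < Te < I < F < Cl.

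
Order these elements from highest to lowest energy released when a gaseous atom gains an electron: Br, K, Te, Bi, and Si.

Br > Te > Si > Bi > K

Si is in period 3, group 14; K is in period 4, group 1; Br is in period 4, group 17; Te is in period 5, group 16; Bi is in period 6, group 15.
Electron affinity generally becomes more exothermic across a period toward the halogens and less exothermic down a group.
These span different periods and groups, so the two trends combine.
Bi > K: the two effects oppose for this pair; the across-period effect wins (91 vs 48 kJ/mol).
Si > Bi: period and group pull opposite ways; the down-group shift dominates (134 vs 91 kJ/mol).
Te > Si: the two effects oppose for this pair; the across-period effect wins (190 vs 134 kJ/mol).
Br > Te: relative to Te, both the across-period and down-group shifts push Br's electron affinity up.
Tabulated electron affinity (kJ/mol): Si 134, K 48, Br 325, Te 190, Bi 91.
So from highest to lowest: Br > Te > Si > Bi > K.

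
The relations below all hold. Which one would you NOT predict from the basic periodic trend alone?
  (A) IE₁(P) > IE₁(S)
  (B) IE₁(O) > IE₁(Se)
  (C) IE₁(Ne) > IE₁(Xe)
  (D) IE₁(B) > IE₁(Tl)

(A)

The general trend: IE₁ increases across a period and decreases down a group.
(A) P (period 3, group 15) vs S (period 3, group 16): the stated order contradicts the simple trend.
(B) O (period 2, group 16) vs Se (period 4, group 16): the stated order agrees with the simple trend.
(C) Ne (period 2, group 18) vs Xe (period 5, group 18): the stated order agrees with the simple trend.
(D) B (period 2, group 13) vs Tl (period 6, group 13): the stated order agrees with the simple trend.
The exception is (A): S (3p⁴) ionizes more easily than half-filled P (3p³) because the paired 3p electron in S is pushed out by e⁻–e⁻ repulsion.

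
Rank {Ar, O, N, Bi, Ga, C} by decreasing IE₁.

IE₁ increases left→right with effective nuclear charge and decreases top→bottom as the valence shell moves farther out.
Here both period and group differ, so the two effects have to be weighed against each other.
Bi > Ga: period and group pull opposite ways; the across-period shift dominates (703 vs 579 kJ/mol).
C > Bi: period and group pull opposite ways; the down-group shift dominates (1086 vs 703 kJ/mol).
O > C: both are in period 2; the period trend gives O the larger value.
N > O: this pair runs against the simple trend — see the exception note.
Ar > N: period and group pull opposite ways; the across-period shift dominates (1521 vs 1402 kJ/mol).
Note the exception: N has a higher first ionization energy than O, contrary to the simple trend — pairing an electron in O's 2p⁴ costs repulsion energy, so O ionizes more easily than half-filled N (2p³).
For reference (kJ/mol): C 1086, N 1402, O 1314, Ar 1521, Ga 579, Bi 703.
So from highest to lowest: Ar > N > O > C > Bi > Ga.

Ar > N > O > C > Bi > Ga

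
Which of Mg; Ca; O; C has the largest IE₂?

IE_2 is the cost of taking one more electron from the +1 cation: Mg⁺ still has 1 valence electron; Ca⁺ still has 1 valence electron; O⁺ still has 5 valence electrons; C⁺ still has 3 valence electrons.
All are still removing valence electrons, so compare the +1 ions as you would atoms: IE_2 generally rises across a period (higher Z_eff) and falls down a group (larger shell), subject to the usual subshell exceptions.
Valence configurations: Mg⁺ [Ne]3s¹, Ca⁺ [Ar]4s¹, O⁺ [He]2s²2p³, C⁺ [He]2s²2p¹.
Approximate IE_2 values (kJ/mol): Mg 1451, Ca 1145, O 3388, C 2353.
Putting it together, IE_2: Ca < Mg < C < O.

O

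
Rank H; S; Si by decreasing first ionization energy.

H > S > Si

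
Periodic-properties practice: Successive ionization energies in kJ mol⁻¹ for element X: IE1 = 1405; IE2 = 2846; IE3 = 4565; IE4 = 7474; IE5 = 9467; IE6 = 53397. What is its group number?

Look for the largest jump between consecutive ionization energies: IE6/IE5 ≈ 5.6, far larger than any earlier ratio.
That jump marks the point where a core electron is being removed. So the atom has 5 valence electrons.
A main-group element with 5 valence electrons is in group 15.

Group 15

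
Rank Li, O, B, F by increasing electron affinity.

B, Li, O, F

Li is in period 2, group 1; B is in period 2, group 13; O is in period 2, group 16; F is in period 2, group 17.
Atoms with high Z_eff and room in the valence shell (especially the halogens) have the most exothermic electron affinities.
All lie in period 2; the across-period trend (electron affinity increases left to right) applies, with the exception below.
Note the exception: Li has a higher electron affinity than B, contrary to the simple trend — B's ns²np¹ configuration gives only a small electron affinity — the sparsely filled np subshell binds an added electron weakly.
Approximate values (kJ/mol): Li 60, B 27, O 141, F 328.
So from lowest to highest: B < Li < O < F.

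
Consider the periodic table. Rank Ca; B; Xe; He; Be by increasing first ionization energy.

Ca < B < Be < Xe < He

He is in period 1, group 18; Be is in period 2, group 2; B is in period 2, group 13; Ca is in period 4, group 2; Xe is in period 5, group 18.
IE₁ increases left→right with effective nuclear charge and decreases top→bottom as the valence shell moves farther out.
Neither a single period nor a single group — weigh both effects.
B > Ca: both effects reinforce here, so B is clearly the higher of the two.
Be > B: this pair runs against the simple trend — see the exception note.
Xe > Be: period and group pull opposite ways; the across-period shift dominates (1170 vs 900 kJ/mol).
He > Xe: He sits above Xe in group 18, so the down-group effect alone puts He higher.
Note the exception: Be has a higher first ionization energy than B, contrary to the simple trend — removing B's lone 2p electron is easier than breaking Be's filled 2s².
Tabulated first ionization energy (kJ/mol): He 2372, Be 900, B 801, Ca 590, Xe 1170.
So from lowest to highest: Ca < B < Be < Xe < He.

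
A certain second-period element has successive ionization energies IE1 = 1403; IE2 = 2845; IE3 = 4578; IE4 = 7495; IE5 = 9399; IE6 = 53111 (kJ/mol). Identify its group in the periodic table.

Look for the largest jump between consecutive ionization energies: IE6/IE5 ≈ 5.7, far larger than any earlier ratio.
That jump marks the point where a core electron is being removed. So the atom has 5 valence electrons.
A main-group element with 5 valence electrons is in group 15.

Group 15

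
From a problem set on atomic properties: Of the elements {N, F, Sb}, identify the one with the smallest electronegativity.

Sb

Smaller atoms with higher effective nuclear charge are more electronegative.
Here both period and group differ, so the two effects have to be weighed against each other.
N > Sb: N sits above Sb in group 15, so the down-group effect alone puts N higher.
F > N: F lies to the right of N in period 2, so the across-period effect alone puts F higher.
Approximate values (Pauling): N 3.04, F 3.98, Sb 2.05.
The smallest electronegativity among these belongs to Sb.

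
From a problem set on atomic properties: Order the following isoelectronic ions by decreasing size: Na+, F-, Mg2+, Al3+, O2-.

O2- > F- > Na+ > Mg2+ > Al3+

All of these have 10 electrons, so size is governed by nuclear charge alone: the more protons, the stronger the pull on the same electron cloud, and the smaller the ion.
Nuclear charges: Al3+ (Z=13), Mg2+ (Z=12), Na+ (Z=11), F- (Z=9), O2- (Z=8).
Largest to smallest: O2- > F- > Na+ > Mg2+ > Al3+.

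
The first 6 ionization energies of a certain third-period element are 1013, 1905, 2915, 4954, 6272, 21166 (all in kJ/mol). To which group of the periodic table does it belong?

Look for the largest jump between consecutive ionization energies: IE6/IE5 ≈ 3.4, far larger than any earlier ratio.
That jump marks the point where a core electron is being removed. So the atom has 5 valence electrons.
A main-group element with 5 valence electrons is in group 15.

Group 15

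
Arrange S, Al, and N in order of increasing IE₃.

After 2 electrons have been removed, what remains? S²⁺ still has 4 valence electrons; Al²⁺ still has 1 valence electron; N²⁺ still has 3 valence electrons.
All are still removing valence electrons, so compare the +2 ions as you would atoms: IE_3 generally rises across a period (higher Z_eff) and falls down a group (larger shell), subject to the usual subshell exceptions.
Valence configurations: S²⁺ [Ne]3s²3p², Al²⁺ [Ne]3s¹, N²⁺ [He]2s²2p¹.
The numbers (kJ/mol): S 3357, Al 2745, N 4578.
So the third ionization energies run Al < S < N.

Al < S < N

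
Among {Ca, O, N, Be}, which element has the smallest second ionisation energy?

The second ionization energy removes an electron from the +1 ion. For each element: Ca⁺ still has 1 valence electron; O⁺ still has 5 valence electrons; N⁺ still has 4 valence electrons; Be⁺ still has 1 valence electron.
All are still removing valence electrons, so compare the +1 ions as you would atoms: IE_2 generally rises across a period (higher Z_eff) and falls down a group (larger shell), subject to the usual subshell exceptions.
Valence configurations: Ca⁺ [Ar]4s¹, O⁺ [He]2s²2p³, N⁺ [He]2s²2p², Be⁺ [He]2s¹.
The numbers (kJ/mol): Ca 1145, O 3388, N 2856, Be 1757.
So the second ionization energies run Ca < Be < N < O.

Ca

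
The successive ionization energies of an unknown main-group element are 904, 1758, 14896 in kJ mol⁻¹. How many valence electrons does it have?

Look for the largest jump between consecutive ionization energies: IE3/IE2 ≈ 8.5, far larger than any earlier ratio.
That jump marks the point where a core electron is being removed. So the atom has 2 valence electrons.

2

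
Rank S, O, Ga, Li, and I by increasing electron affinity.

Li is in period 2, group 1; O is in period 2, group 16; S is in period 3, group 16; Ga is in period 4, group 13; I is in period 5, group 17.
Adding an electron releases more energy for atoms nearer the top right (short of the noble gases).
These span different periods and groups, so the two trends combine.
Li > Ga: the two effects oppose for this pair; the down-group effect wins (60 vs 29 kJ/mol).
O > Li: both are in period 2; the period trend gives O the larger value.
S > O: this pair runs against the simple trend — see the exception note.
I > S: period and group pull opposite ways; the across-period shift dominates (295 vs 200 kJ/mol).
Note the exception: S has a higher electron affinity than O, contrary to the simple trend — the compact 2p subshell of O repels the added electron more than S's larger 3p does.
For reference (kJ/mol): Li 60, O 141, S 200, Ga 29, I 295.
So from lowest to highest: Ga < Li < O < S < I.

Ga, Li, O, S, I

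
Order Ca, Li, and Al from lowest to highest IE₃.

Al, Ca, Li

IE_3 is the cost of taking one more electron from the +2 cation: Ca²⁺ is the bare [Ar] core; Li²⁺ is already 1 electron into the core; Al²⁺ still has 1 valence electron.
Breaking into a closed-shell core is much more expensive than removing a leftover valence electron — Ca and Li have the largest IE_3 here.
The numbers (kJ/mol): Ca 4912, Li 11815, Al 2745.
Putting it together, IE_3: Al < Ca < Li.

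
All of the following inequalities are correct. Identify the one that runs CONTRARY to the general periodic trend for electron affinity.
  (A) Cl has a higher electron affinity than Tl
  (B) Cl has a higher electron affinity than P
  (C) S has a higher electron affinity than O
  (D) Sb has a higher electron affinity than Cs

The general trend: electron affinity increases across a period and decreases down a group.
(A) Cl (period 3, group 17) vs Tl (period 6, group 13): the stated order agrees with the simple trend.
(B) Cl (period 3, group 17) vs P (period 3, group 15): the stated order agrees with the simple trend.
(C) S (period 3, group 16) vs O (period 2, group 16): the stated order contradicts the simple trend.
(D) Sb (period 5, group 15) vs Cs (period 6, group 1): the stated order agrees with the simple trend.
The exception is (C): the compact 2p subshell of O repels the added electron more than S's larger 3p does.

(C)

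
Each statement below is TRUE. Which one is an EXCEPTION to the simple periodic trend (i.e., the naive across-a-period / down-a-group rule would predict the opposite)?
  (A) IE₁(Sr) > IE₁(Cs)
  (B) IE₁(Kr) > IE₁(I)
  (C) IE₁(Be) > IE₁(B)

The general trend: first ionization energy increases across a period and decreases down a group.
(A) Sr (period 5, group 2) vs Cs (period 6, group 1): the stated order agrees with the simple trend.
(B) Kr (period 4, group 18) vs I (period 5, group 17): the stated order agrees with the simple trend.
(C) Be (period 2, group 2) vs B (period 2, group 13): the stated order contradicts the simple trend.
The exception is (C): removing B's lone 2p electron is easier than breaking Be's filled 2s².

(C)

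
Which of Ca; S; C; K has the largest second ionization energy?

K

The second ionization energy removes an electron from the +1 ion. For each element: Ca⁺ still has 1 valence electron; S⁺ still has 5 valence electrons; C⁺ still has 3 valence electrons; K⁺ is the bare [Ar] core.
Core electrons are held far more tightly than valence electrons, so K tops the IE_2 order.
Valence configurations: Ca⁺ [Ar]4s¹, S⁺ [Ne]3s²3p³, C⁺ [He]2s²2p¹.
The numbers (kJ/mol): Ca 1145, S 2252, C 2353, K 3052.
Hence IE_2: Ca < S < C < K.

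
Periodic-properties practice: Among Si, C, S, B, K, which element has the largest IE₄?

B

The fourth ionization energy removes an electron from the +3 ion. For each element: Si³⁺ still has 1 valence electron; C³⁺ still has 1 valence electron; S³⁺ still has 3 valence electrons; B³⁺ is the bare [He] core; K³⁺ is already 2 electrons into the core.
Usually core removal costs more than valence removal, but here the competition is close: a tightly held n=2 valence electron can cost more to remove than an n=3 core electron, so the actual values have to decide it.
Valence configurations: Si³⁺ [Ne]3s¹, C³⁺ [He]2s¹, S³⁺ [Ne]3s²3p¹.
Approximate IE_4 values (kJ/mol): Si 4356, C 6223, S 4556, B 25026, K 5877.
Overall IE_4 order: Si < S < K < C < B.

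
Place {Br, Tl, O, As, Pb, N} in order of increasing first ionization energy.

N is in period 2, group 15; O is in period 2, group 16; As is in period 4, group 15; Br is in period 4, group 17; Tl is in period 6, group 13; Pb is in period 6, group 14.
Removing the outermost electron gets harder across a period and easier down a group.
Here both period and group differ, so the two effects have to be weighed against each other.
Pb > Tl: both are in period 6; the period trend gives Pb the larger value.
As > Pb: both effects reinforce here, so As is clearly the higher of the two.
Br > As: both are in period 4; the period trend gives Br the larger value.
O > Br: period and group pull opposite ways; the down-group shift dominates (1314 vs 1140 kJ/mol).
N > O: this pair runs against the simple trend — see the exception note.
Note the exception: N has a higher first ionization energy than O, contrary to the simple trend — pairing an electron in O's 2p⁴ costs repulsion energy, so O ionizes more easily than half-filled N (2p³).
Approximate values (kJ/mol): N 1402, O 1314, As 947, Br 1140, Tl 589, Pb 716.
So from lowest to highest: Tl < Pb < As < Br < O < N.

Tl, Pb, As, Br, O, N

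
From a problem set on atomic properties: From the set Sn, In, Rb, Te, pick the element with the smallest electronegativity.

EN rises left→right (higher Z_eff, smaller atoms) and falls top→bottom (larger, more shielded atoms).
All lie in period 5, so electronegativity increases left to right.
The smallest electronegativity among these belongs to Rb.

Rb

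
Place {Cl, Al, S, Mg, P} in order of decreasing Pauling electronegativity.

Cl > S > P > Al > Mg

Mg is in period 3, group 2; Al is in period 3, group 13; P is in period 3, group 15; S is in period 3, group 16; Cl is in period 3, group 17.
Atoms toward the upper right of the periodic table pull bonding electrons most strongly.
All lie in period 3, so electronegativity increases left to right.
So from highest to lowest: Cl > S > P > Al > Mg.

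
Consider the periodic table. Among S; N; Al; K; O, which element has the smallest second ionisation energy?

Al

IE_2 is the cost of taking one more electron from the +1 cation: S⁺ still has 5 valence electrons; N⁺ still has 4 valence electrons; Al⁺ still has 2 valence electrons; K⁺ is the bare [Ar] core; O⁺ still has 5 valence electrons.
Usually core removal costs more than valence removal, but here the competition is close: a tightly held n=2 valence electron can cost more to remove than an n=3 core electron, so the actual values have to decide it.
Valence configurations: S⁺ [Ne]3s²3p³, N⁺ [He]2s²2p², Al⁺ [Ne]3s², O⁺ [He]2s²2p³.
The numbers (kJ/mol): S 2252, N 2856, Al 1817, K 3052, O 3388.
So the second ionization energies run Al < S < N < K < O.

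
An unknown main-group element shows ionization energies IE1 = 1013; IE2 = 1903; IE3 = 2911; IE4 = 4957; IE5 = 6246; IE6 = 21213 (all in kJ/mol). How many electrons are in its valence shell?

Look for the largest jump between consecutive ionization energies: IE6/IE5 ≈ 3.4, far larger than any earlier ratio.
That jump marks the point where a core electron is being removed. So the atom has 5 valence electrons.

5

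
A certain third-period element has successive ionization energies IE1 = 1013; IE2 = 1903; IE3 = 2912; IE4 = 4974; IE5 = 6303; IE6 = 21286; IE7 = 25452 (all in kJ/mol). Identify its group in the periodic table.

Look for the largest jump between consecutive ionization energies: IE6/IE5 ≈ 3.4, far larger than any earlier ratio.
That jump marks the point where a core electron is being removed. So the atom has 5 valence electrons.
A main-group element with 5 valence electrons is in group 15.

Group 15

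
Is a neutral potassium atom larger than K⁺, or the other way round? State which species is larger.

Forming K⁺ removes 1 electron from K. Fewer electrons for the same nuclear charge means less shielding and a higher Z_eff on the remaining electrons, and for main-group metals the entire outer shell is lost.
A cation is smaller than its parent atom: K⁺ < K.

K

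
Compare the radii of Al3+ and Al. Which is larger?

Forming Al3+ removes 3 electrons from Al. Fewer electrons for the same nuclear charge means less shielding and a higher Z_eff on the remaining electrons, and for main-group metals the entire outer shell is lost.
A cation is smaller than its parent atom: Al3+ < Al.

Al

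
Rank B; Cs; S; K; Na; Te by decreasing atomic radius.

B is in period 2, group 13; Na is in period 3, group 1; S is in period 3, group 16; K is in period 4, group 1; Te is in period 5, group 16; Cs is in period 6, group 1.
Across a period the added protons contract the valence shell; down a group each new principal shell makes the atom larger.
Neither a single period nor a single group — weigh both effects.
S > B: the two effects oppose for this pair; the down-group effect wins (103 vs 85 pm).
Te > S: Te sits below S in group 16, so the down-group effect alone puts Te larger.
Na > Te: the two effects oppose for this pair; the across-period effect wins (155 vs 136 pm).
K > Na: K sits below Na in group 1, so the down-group effect alone puts K larger.
Cs > K: Cs sits below K in group 1, so the down-group effect alone puts Cs larger.
Tabulated atomic radius (pm): B 85, Na 155, S 103, K 196, Te 136, Cs 232.
So from largest to smallest: Cs > K > Na > Te > S > B.

Cs > K > Na > Te > S > B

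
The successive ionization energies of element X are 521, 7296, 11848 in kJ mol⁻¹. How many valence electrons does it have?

Look for the largest jump between consecutive ionization energies: IE2/IE1 ≈ 14.0, far larger than any earlier ratio.
That jump marks the point where a core electron is being removed. So the atom has 1 valence electron.

1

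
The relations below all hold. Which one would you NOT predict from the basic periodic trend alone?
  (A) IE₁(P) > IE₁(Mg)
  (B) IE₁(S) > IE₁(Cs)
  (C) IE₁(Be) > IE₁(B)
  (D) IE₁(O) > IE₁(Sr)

(C)

The general trend: IE₁ increases across a period and decreases down a group.
(A) P (period 3, group 15) vs Mg (period 3, group 2): the stated order agrees with the simple trend.
(B) S (period 3, group 16) vs Cs (period 6, group 1): the stated order agrees with the simple trend.
(C) Be (period 2, group 2) vs B (period 2, group 13): the stated order contradicts the simple trend.
(D) O (period 2, group 16) vs Sr (period 5, group 2): the stated order agrees with the simple trend.
The exception is (C): removing B's lone 2p electron is easier than breaking Be's filled 2s².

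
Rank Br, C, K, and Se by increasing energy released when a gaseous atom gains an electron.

C is in period 2, group 14; K is in period 4, group 1; Se is in period 4, group 16; Br is in period 4, group 17.
Electron affinity generally becomes more exothermic across a period toward the halogens and less exothermic down a group.
Here both period and group differ, so the two effects have to be weighed against each other.
C > K: both effects reinforce here, so C is clearly the higher of the two.
Se > C: the two effects oppose for this pair; the across-period effect wins (195 vs 122 kJ/mol).
Br > Se: both are in period 4; the period trend gives Br the larger value.
Approximate values (kJ/mol): C 122, K 48, Se 195, Br 325.
So from lowest to highest: K < C < Se < Br.

K < C < Se < Br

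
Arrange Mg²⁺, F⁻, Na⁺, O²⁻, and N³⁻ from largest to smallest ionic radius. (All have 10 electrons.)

All of these have 10 electrons, so size is governed by nuclear charge alone: the more protons, the stronger the pull on the same electron cloud, and the smaller the ion.
Nuclear charges: Mg²⁺ (Z=12), Na⁺ (Z=11), F⁻ (Z=9), O²⁻ (Z=8), N³⁻ (Z=7).
Largest to smallest: N³⁻ > O²⁻ > F⁻ > Na⁺ > Mg²⁺.

N³⁻ > O²⁻ > F⁻ > Na⁺ > Mg²⁺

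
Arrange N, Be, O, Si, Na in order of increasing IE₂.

IE_2 is the cost of taking one more electron from the +1 cation: N⁺ still has 4 valence electrons; Be⁺ still has 1 valence electron; O⁺ still has 5 valence electrons; Si⁺ still has 3 valence electrons; Na⁺ is the bare [Ne] core.
Breaking into a closed-shell core is much more expensive than removing a leftover valence electron — Na has the largest IE_2 here.
Valence configurations: N⁺ [He]2s²2p², Be⁺ [He]2s¹, O⁺ [He]2s²2p³, Si⁺ [Ne]3s²3p¹.
Tabulated IE_2 (kJ/mol): N 2856, Be 1757, O 3388, Si 1577, Na 4562.
Putting it together, IE_2: Si < Be < N < O < Na.

Si < Be < N < O < Na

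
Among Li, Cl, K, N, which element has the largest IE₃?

IE_3 is the cost of taking one more electron from the +2 cation: Li²⁺ is already 1 electron into the core; Cl²⁺ still has 5 valence electrons; K²⁺ is already 1 electron into the core; N²⁺ still has 3 valence electrons.
Usually core removal costs more than valence removal, but here the competition is close: a tightly held n=2 valence electron can cost more to remove than an n=3 core electron, so the actual values have to decide it.
Valence configurations: Cl²⁺ [Ne]3s²3p³, N²⁺ [He]2s²2p¹.
The numbers (kJ/mol): Li 11815, Cl 3822, K 4420, N 4578.
So the third ionization energies run Cl < K < N < Li.

Li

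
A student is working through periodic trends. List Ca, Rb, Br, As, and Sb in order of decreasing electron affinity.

Br, Sb, As, Rb, Ca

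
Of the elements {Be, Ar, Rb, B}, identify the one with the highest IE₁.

Ar

Across a period the outer electron is held more tightly (higher IE₁); down a group it sits in a higher shell, more shielded, and comes off more easily.
Here both period and group differ, so the two effects have to be weighed against each other.
B > Rb: both effects reinforce here, so B is clearly the higher of the two.
Be > B: this pair runs against the simple trend — see the exception note.
Ar > Be: period and group pull opposite ways; the across-period shift dominates (1521 vs 900 kJ/mol).
Note the exception: Be has a higher first ionization energy than B, contrary to the simple trend — removing B's lone 2p electron is easier than breaking Be's filled 2s².
Tabulated first ionization energy (kJ/mol): Be 900, B 801, Ar 1521, Rb 403.
The highest IE₁ among these belongs to Ar.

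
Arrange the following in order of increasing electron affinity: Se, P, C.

C is in period 2, group 14; P is in period 3, group 15; Se is in period 4, group 16.
Adding an electron releases more energy for atoms nearer the top right (short of the noble gases).
A diagonal step moves right (one effect) and down (the opposite effect) at once.
C > P: the two effects oppose for this pair; the down-group effect wins (122 vs 72 kJ/mol).
Se > C: the two effects oppose for this pair; the across-period effect wins (195 vs 122 kJ/mol).
Tabulated electron affinity (kJ/mol): C 122, P 72, Se 195.
So from lowest to highest: P < C < Se.

P, C, Se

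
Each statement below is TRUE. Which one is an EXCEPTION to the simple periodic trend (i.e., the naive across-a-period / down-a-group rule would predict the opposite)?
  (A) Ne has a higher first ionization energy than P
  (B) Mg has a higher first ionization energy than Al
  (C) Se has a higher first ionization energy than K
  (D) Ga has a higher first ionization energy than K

(B)

The general trend: first ionization energy increases across a period and decreases down a group.
(A) Ne (period 2, group 18) vs P (period 3, group 15): the stated order agrees with the simple trend.
(B) Mg (period 3, group 2) vs Al (period 3, group 13): the stated order contradicts the simple trend.
(C) Se (period 4, group 16) vs K (period 4, group 1): the stated order agrees with the simple trend.
(D) Ga (period 4, group 13) vs K (period 4, group 1): the stated order agrees with the simple trend.
The exception is (B): Al's single 3p electron is easier to remove than one from Mg's filled 3s².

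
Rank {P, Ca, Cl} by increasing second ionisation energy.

IE_2 is the cost of taking one more electron from the +1 cation: P⁺ still has 4 valence electrons; Ca⁺ still has 1 valence electron; Cl⁺ still has 6 valence electrons.
All are still removing valence electrons, so compare the +1 ions as you would atoms: IE_2 generally rises across a period (higher Z_eff) and falls down a group (larger shell), subject to the usual subshell exceptions.
Valence configurations: P⁺ [Ne]3s²3p², Ca⁺ [Ar]4s¹, Cl⁺ [Ne]3s²3p⁴.
Tabulated IE_2 (kJ/mol): P 1907, Ca 1145, Cl 2298.
Overall IE_2 order: Ca < P < Cl.

Ca, P, Cl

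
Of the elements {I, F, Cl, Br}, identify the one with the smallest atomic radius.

F is in period 2, group 17; Cl is in period 3, group 17; Br is in period 4, group 17; I is in period 5, group 17.
Moving right in a period, electrons are added to the same shell under a stronger nuclear pull, so atoms get smaller; moving down, a new shell is opened and atoms get larger.
All are in group 17, so atomic radius increases down the group.
The smallest atomic radius among these belongs to F.

F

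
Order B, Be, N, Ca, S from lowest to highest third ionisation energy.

IE_3 is the cost of taking one more electron from the +2 cation: B²⁺ still has 1 valence electron; Be²⁺ is the bare [He] core; N²⁺ still has 3 valence electrons; Ca²⁺ is the bare [Ar] core; S²⁺ still has 4 valence electrons.
Breaking into a closed-shell core is much more expensive than removing a leftover valence electron — Ca and Be have the largest IE_3 here.
Valence configurations: B²⁺ [He]2s¹, N²⁺ [He]2s²2p¹, S²⁺ [Ne]3s²3p².
Approximate IE_3 values (kJ/mol): B 3660, Be 14849, N 4578, Ca 4912, S 3357.
So the third ionization energies run S < B < N < Ca < Be.

S < B < N < Ca < Be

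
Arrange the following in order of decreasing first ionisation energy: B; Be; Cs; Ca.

Be is in period 2, group 2; B is in period 2, group 13; Ca is in period 4, group 2; Cs is in period 6, group 1.
Across a period the outer electron is held more tightly (higher IE₁); down a group it sits in a higher shell, more shielded, and comes off more easily.
Neither a single period nor a single group — weigh both effects.
Ca > Cs: relative to Cs, both the across-period and down-group shifts push Ca's first ionization energy up.
B > Ca: both effects reinforce here, so B is clearly the higher of the two.
Be > B: this pair runs against the simple trend — see the exception note.
Note the exception: Be has a higher first ionization energy than B, contrary to the simple trend — removing B's lone 2p electron is easier than breaking Be's filled 2s².
Approximate values (kJ/mol): Be 900, B 801, Ca 590, Cs 376.
So from highest to lowest: Be > B > Ca > Cs.

Be > B > Ca > Cs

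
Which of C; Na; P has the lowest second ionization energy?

P

IE_2 is the cost of taking one more electron from the +1 cation: C⁺ still has 3 valence electrons; Na⁺ is the bare [Ne] core; P⁺ still has 4 valence electrons.
Pulling an electron out of a noble-gas core costs far more than removing a remaining valence electron, so Na sits at the high end of IE_2.
Valence configurations: C⁺ [He]2s²2p¹, P⁺ [Ne]3s²3p².
Approximate IE_2 values (kJ/mol): C 2353, Na 4562, P 1907.
Putting it together, IE_2: P < C < Na.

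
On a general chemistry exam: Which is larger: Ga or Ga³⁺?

Ga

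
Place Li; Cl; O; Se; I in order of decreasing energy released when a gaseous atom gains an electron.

Cl > I > Se > O > Li

Li is in period 2, group 1; O is in period 2, group 16; Cl is in period 3, group 17; Se is in period 4, group 16; I is in period 5, group 17.
Electron affinity generally becomes more exothermic across a period toward the halogens and less exothermic down a group.
These span different periods and groups, so the two trends combine.
O > Li: O lies to the right of Li in period 2, so the across-period effect alone puts O higher.
Se > O: this pair runs against the simple trend — see the exception note.
I > Se: period and group pull opposite ways; the across-period shift dominates (295 vs 195 kJ/mol).
Cl > I: they share group 17; the group trend gives Cl the larger value.
Note the exception: Se has a higher electron affinity than O, contrary to the simple trend — O's compact 2p subshell gives strong electron–electron repulsion on the added electron.
Approximate values (kJ/mol): Li 60, O 141, Cl 349, Se 195, I 295.
So from highest to lowest: Cl > I > Se > O > Li.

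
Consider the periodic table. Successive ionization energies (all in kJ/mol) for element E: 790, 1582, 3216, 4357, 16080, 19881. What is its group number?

Group 14

Look for the largest jump between consecutive ionization energies: IE5/IE4 ≈ 3.7, far larger than any earlier ratio.
That jump marks the point where a core electron is being removed. So the atom has 4 valence electrons.
A main-group element with 4 valence electrons is in group 14.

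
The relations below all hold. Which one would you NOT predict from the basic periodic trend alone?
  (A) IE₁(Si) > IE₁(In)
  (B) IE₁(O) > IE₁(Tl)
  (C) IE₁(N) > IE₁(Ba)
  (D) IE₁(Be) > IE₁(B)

(D)

The general trend: first ionization energy increases across a period and decreases down a group.
(A) Si (period 3, group 14) vs In (period 5, group 13): the stated order agrees with the simple trend.
(B) O (period 2, group 16) vs Tl (period 6, group 13): the stated order agrees with the simple trend.
(C) N (period 2, group 15) vs Ba (period 6, group 2): the stated order agrees with the simple trend.
(D) Be (period 2, group 2) vs B (period 2, group 13): the stated order contradicts the simple trend.
The exception is (D): removing B's lone 2p electron is easier than breaking Be's filled 2s².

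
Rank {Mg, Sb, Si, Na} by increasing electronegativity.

Na < Mg < Si < Sb

Na is in period 3, group 1; Mg is in period 3, group 2; Si is in period 3, group 14; Sb is in period 5, group 15.
Atoms toward the upper right of the periodic table pull bonding electrons most strongly.
Here both period and group differ, so the two effects have to be weighed against each other.
Mg > Na: Mg lies to the right of Na in period 3, so the across-period effect alone puts Mg higher.
Si > Mg: both are in period 3; the period trend gives Si the larger value.
Sb > Si: the two effects oppose for this pair; the across-period effect wins (2.05 vs 1.90).
For reference (Pauling): Na 0.93, Mg 1.31, Si 1.90, Sb 2.05.
So from lowest to highest: Na < Mg < Si < Sb.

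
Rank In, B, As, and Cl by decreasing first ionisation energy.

B is in period 2, group 13; Cl is in period 3, group 17; As is in period 4, group 15; In is in period 5, group 13.
Removing the outermost electron gets harder across a period and easier down a group.
Neither a single period nor a single group — weigh both effects.
B > In: B sits above In in group 13, so the down-group effect alone puts B higher.
As > B: period and group pull opposite ways; the across-period shift dominates (947 vs 801 kJ/mol).
Cl > As: both effects reinforce here, so Cl is clearly the higher of the two.
For reference (kJ/mol): B 801, Cl 1251, As 947, In 558.
So from highest to lowest: Cl > As > B > In.

Cl > As > B > In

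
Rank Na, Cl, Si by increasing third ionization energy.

Si < Cl < Na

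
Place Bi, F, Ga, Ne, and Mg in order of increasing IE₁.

F is in period 2, group 17; Ne is in period 2, group 18; Mg is in period 3, group 2; Ga is in period 4, group 13; Bi is in period 6, group 15.
First ionization energy rises across a period (greater Z_eff holds electrons more tightly) and falls down a group (valence electrons are farther from the nucleus).
Neither a single period nor a single group — weigh both effects.
Bi > Ga: the two effects oppose for this pair; the across-period effect wins (703 vs 579 kJ/mol).
Mg > Bi: the two effects oppose for this pair; the down-group effect wins (738 vs 703 kJ/mol).
F > Mg: both effects reinforce here, so F is clearly the higher of the two.
Ne > F: Ne lies to the right of F in period 2, so the across-period effect alone puts Ne higher.
Tabulated first ionization energy (kJ/mol): F 1681, Ne 2081, Mg 738, Ga 579, Bi 703.
So from lowest to highest: Ga < Bi < Mg < F < Ne.

Ga, Bi, Mg, F, Ne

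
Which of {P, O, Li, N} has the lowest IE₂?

The second ionization energy removes an electron from the +1 ion. For each element: P⁺ still has 4 valence electrons; O⁺ still has 5 valence electrons; Li⁺ is the bare [He] core; N⁺ still has 4 valence electrons.
Pulling an electron out of a noble-gas core costs far more than removing a remaining valence electron, so Li sits at the high end of IE_2.
Valence configurations: P⁺ [Ne]3s²3p², O⁺ [He]2s²2p³, N⁺ [He]2s²2p².
Tabulated IE_2 (kJ/mol): P 1907, O 3388, Li 7298, N 2856.
So the second ionization energies run P < N < O < Li.

P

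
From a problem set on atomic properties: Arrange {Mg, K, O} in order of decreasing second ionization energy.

The second ionization energy removes an electron from the +1 ion. For each element: Mg⁺ still has 1 valence electron; K⁺ is the bare [Ar] core; O⁺ still has 5 valence electrons.
Usually core removal costs more than valence removal, but here the competition is close: a tightly held n=2 valence electron can cost more to remove than an n=3 core electron, so the actual values have to decide it.
Valence configurations: Mg⁺ [Ne]3s¹, O⁺ [He]2s²2p³.
The numbers (kJ/mol): Mg 1451, K 3052, O 3388.
Putting it together, IE_2: Mg < K < O.

O > K > Mg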